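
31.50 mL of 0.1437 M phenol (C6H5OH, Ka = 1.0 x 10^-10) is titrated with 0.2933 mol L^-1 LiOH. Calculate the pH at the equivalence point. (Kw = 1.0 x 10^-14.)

n(C6H5OH) = 0.1437 x 0.03150 = 0.004527 mol; V(LiOH) at equivalence = 0.004527/0.2933 = 0.01543 L.
At equivalence all the acid is converted to C6H5O-; total volume = 0.03150 + 0.01543 = 0.04693 L, so [C6H5O-] = 0.004527/0.04693 = 0.09645 M.
Kb = Kw/Ka = 1.0e-14 / 1.0 x 10^-10 = 0.000100.
[OH^-] = sqrt(Kb x [C6H5O-]) = sqrt(0.000100 x 0.09645) = 0.00311 M.
pOH = 2.51, so pH = 14.00 - 2.51 = 11.49.

11.49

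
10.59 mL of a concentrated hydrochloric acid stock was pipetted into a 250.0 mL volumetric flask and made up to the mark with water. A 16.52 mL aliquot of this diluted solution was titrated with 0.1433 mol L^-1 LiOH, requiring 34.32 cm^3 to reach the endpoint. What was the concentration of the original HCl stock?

n(LiOH) = 0.1433 x 0.03432 = 0.004918 mol.
n(HCl) in the aliquot = 0.004918 mol.
[diluted HCl] = 0.004918 / 0.01652 = 0.2977 M.
Dilution factor = 250.0/10.59 = 23.61, so [stock] = 0.2977 x 23.61 = 7.03 M.

7.03 M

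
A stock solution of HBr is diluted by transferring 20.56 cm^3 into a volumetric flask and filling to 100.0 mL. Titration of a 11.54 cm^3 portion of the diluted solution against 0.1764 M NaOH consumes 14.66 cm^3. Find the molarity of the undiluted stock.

n(NaOH) = 0.1764 x 0.01466 = 0.002586 mol.
n(HBr) in the aliquot = 0.002586 mol.
[diluted HBr] = 0.002586 / 0.01154 = 0.2241 M.
Dilution factor = 100.0/20.56 = 4.864, so [stock] = 0.2241 x 4.864 = 1.09 M.

1.09 M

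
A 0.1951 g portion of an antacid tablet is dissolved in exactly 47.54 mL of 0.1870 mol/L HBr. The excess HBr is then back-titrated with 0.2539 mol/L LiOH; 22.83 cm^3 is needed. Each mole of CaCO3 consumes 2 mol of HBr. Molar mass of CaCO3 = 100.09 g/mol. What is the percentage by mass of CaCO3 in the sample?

Total n(HBr) added = 0.1870 x 0.04754 = 0.008890 mol.
n(LiOH) used = 0.2539 x 0.02283 = 0.005797 mol, which equals the excess n(HBr).
So n(HBr) consumed by the sample = 0.008890 - 0.005797 = 0.003093 mol.
n(CaCO3) = 0.003093 / 2 = 0.001547 mol.
mass CaCO3 = 0.001547 x 100.09 = 0.1548 g, so %CaCO3 = 0.1548/0.1951 x 100 = 79.3%.

79.3%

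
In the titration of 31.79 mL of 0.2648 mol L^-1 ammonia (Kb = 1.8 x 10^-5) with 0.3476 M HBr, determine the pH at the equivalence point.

n(NH3) = 0.2648 x 0.03179 = 0.008418 mol; V(HBr) at equivalence = 0.008418/0.3476 = 0.02422 L.
At equivalence the base is fully converted to NH4+; total volume = 0.05601 L, so [NH4+] = 0.008418/0.05601 = 0.1503 M.
Ka(NH4+) = Kw/Kb = 1.0e-14 / 1.8 x 10^-5 = 5.56e-10.
[H^+] = sqrt(Ka x [NH4+]) = sqrt(5.56e-10 x 0.1503) = 9.14e-6 M.
pH = -log(9.14e-6) = 5.04.

5.04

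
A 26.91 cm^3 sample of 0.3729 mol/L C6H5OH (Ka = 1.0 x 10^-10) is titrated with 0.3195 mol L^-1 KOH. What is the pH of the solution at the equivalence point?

n(C6H5OH) = 0.3729 x 0.02691 = 0.01003 mol; V(KOH) at equivalence = 0.01003/0.3195 = 0.03141 L.
At equivalence all the acid is converted to C6H5O-; total volume = 0.02691 + 0.03141 = 0.05832 L, so [C6H5O-] = 0.01003/0.05832 = 0.1721 M.
Kb = Kw/Ka = 1.0e-14 / 1.0 x 10^-10 = 0.000100.
[OH^-] = sqrt(Kb x [C6H5O-]) = sqrt(0.000100 x 0.1721) = 0.00415 M.
pOH = 2.38, so pH = 14.00 - 2.38 = 11.62.

11.62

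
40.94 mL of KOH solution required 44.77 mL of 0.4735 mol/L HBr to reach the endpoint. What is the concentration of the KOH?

0.518 M

n(HBr) delivered = 0.4735 x 0.04477 = 0.02120 mol.
For a 1:1 reaction, n(KOH) = 0.02120 mol.
[KOH] = 0.02120 mol / 0.04094 L = 0.518 M.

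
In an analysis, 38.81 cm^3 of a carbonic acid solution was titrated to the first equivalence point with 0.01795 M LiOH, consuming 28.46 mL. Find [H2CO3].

n(LiOH) = 0.01795 x 0.02846 = 0.0005109 mol.
At the first equivalence point, 1 mol OH^- react per mol H2CO3, so n(H2CO3) = 0.0005109 / 1 = 0.0005109 mol.
[H2CO3] = 0.0005109 / 0.03881 L = 0.0132 M.

0.0132 M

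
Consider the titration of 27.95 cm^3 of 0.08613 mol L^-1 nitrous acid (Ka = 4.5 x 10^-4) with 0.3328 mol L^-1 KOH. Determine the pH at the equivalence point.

8.09

n(HNO2) = 0.08613 x 0.02795 = 0.002407 mol; V(KOH) at equivalence = 0.002407/0.3328 = 0.007234 L.
At equivalence all the acid is converted to NO2-; total volume = 0.02795 + 0.007234 = 0.03518 L, so [NO2-] = 0.002407/0.03518 = 0.06842 M.
Kb = Kw/Ka = 1.0e-14 / 4.5 x 10^-4 = 2.22e-11.
[OH^-] = sqrt(Kb x [NO2-]) = sqrt(2.22e-11 x 0.06842) = 1.23e-6 M.
pOH = 5.91, so pH = 14.00 - 5.91 = 8.09.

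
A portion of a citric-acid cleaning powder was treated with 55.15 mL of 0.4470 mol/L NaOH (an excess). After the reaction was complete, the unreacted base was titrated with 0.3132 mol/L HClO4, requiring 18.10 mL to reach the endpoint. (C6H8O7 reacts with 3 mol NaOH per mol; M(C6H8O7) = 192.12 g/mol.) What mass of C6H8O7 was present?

1.22 g

Total n(NaOH) added = 0.4470 x 0.05515 = 0.02465 mol.
n(HClO4) used = 0.3132 x 0.01810 = 0.005669 mol, which equals the excess n(NaOH).
So n(NaOH) consumed by the sample = 0.02465 - 0.005669 = 0.01898 mol.
n(C6H8O7) = 0.01898 / 3 = 0.006328 mol.
mass = 0.006328 mol x 192.12 g/mol = 1.22 g.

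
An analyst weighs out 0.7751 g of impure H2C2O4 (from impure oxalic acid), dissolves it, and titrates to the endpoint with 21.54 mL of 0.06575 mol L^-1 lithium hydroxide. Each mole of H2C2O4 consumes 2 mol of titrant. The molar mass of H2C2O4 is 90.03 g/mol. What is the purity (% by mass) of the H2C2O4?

8.23%

n(LiOH) = 0.06575 x 0.02154 = 0.001416 mol.
n(H2C2O4) = 0.001416 / 2 = 0.0007081 mol.
mass of H2C2O4 = 0.0007081 x 90.03 = 0.06375 g.
% purity = 0.06375 / 0.7751 x 100 = 8.23%.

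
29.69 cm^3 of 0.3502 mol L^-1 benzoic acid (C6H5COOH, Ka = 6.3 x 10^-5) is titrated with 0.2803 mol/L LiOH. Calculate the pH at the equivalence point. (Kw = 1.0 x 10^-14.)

8.70

n(C6H5COOH) = 0.3502 x 0.02969 = 0.01040 mol; V(LiOH) at equivalence = 0.01040/0.2803 = 0.03709 L.
At equivalence all the acid is converted to C6H5COO-; total volume = 0.02969 + 0.03709 = 0.06678 L, so [C6H5COO-] = 0.01040/0.06678 = 0.1557 M.
Kb = Kw/Ka = 1.0e-14 / 6.3 x 10^-5 = 1.59e-10.
[OH^-] = sqrt(Kb x [C6H5COO-]) = sqrt(1.59e-10 x 0.1557) = 4.97e-6 M.
pOH = 5.30, so pH = 14.00 - 5.30 = 8.70.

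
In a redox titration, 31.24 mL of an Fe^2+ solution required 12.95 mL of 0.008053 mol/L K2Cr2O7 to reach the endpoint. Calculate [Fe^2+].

0.0200 M

n(K2Cr2O7) = 0.008053 x 0.01295 = 0.0001043 mol.
From the balanced equation, 1 mol K2Cr2O7 reacts with 6 mol Fe^2+, so n(Fe^2+) = 0.0001043 x 6/1 = 0.0006257 mol.
[Fe^2+] = 0.0006257 / 0.03124 L = 0.0200 M.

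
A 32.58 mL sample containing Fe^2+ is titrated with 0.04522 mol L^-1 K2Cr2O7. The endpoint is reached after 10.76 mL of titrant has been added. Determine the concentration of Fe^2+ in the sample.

0.0896 M

n(K2Cr2O7) = 0.04522 x 0.01076 = 0.0004866 mol.
From the balanced equation, 1 mol K2Cr2O7 reacts with 6 mol Fe^2+, so n(Fe^2+) = 0.0004866 x 6/1 = 0.002919 mol.
[Fe^2+] = 0.002919 / 0.03258 L = 0.0896 M.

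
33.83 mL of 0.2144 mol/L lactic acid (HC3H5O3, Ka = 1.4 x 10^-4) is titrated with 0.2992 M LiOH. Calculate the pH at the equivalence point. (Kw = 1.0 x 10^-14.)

n(HC3H5O3) = 0.2144 x 0.03383 = 0.007253 mol; V(LiOH) at equivalence = 0.007253/0.2992 = 0.02424 L.
At equivalence all the acid is converted to C3H5O3-; total volume = 0.03383 + 0.02424 = 0.05807 L, so [C3H5O3-] = 0.007253/0.05807 = 0.1249 M.
Kb = Kw/Ka = 1.0e-14 / 1.4 x 10^-4 = 7.14e-11.
[OH^-] = sqrt(Kb x [C3H5O3-]) = sqrt(7.14e-11 x 0.1249) = 2.99e-6 M.
pOH = 5.52, so pH = 14.00 - 5.52 = 8.48.

8.48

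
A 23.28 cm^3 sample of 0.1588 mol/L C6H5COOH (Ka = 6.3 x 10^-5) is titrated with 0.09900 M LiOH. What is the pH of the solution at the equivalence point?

8.49

n(C6H5COOH) = 0.1588 x 0.02328 = 0.003697 mol; V(LiOH) at equivalence = 0.003697/0.09900 = 0.03734 L.
At equivalence all the acid is converted to C6H5COO-; total volume = 0.02328 + 0.03734 = 0.06062 L, so [C6H5COO-] = 0.003697/0.06062 = 0.06098 M.
Kb = Kw/Ka = 1.0e-14 / 6.3 x 10^-5 = 1.59e-10.
[OH^-] = sqrt(Kb x [C6H5COO-]) = sqrt(1.59e-10 x 0.06098) = 3.11e-6 M.
pOH = 5.51, so pH = 14.00 - 5.51 = 8.49.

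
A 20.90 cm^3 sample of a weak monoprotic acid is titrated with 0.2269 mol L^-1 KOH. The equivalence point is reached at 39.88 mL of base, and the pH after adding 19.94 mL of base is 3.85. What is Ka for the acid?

19.94 mL is half of the equivalence volume, so this is the half-equivalence point where [HA] = [A^-].
At half-equivalence pH = pKa, so pKa = 3.85.
Ka = 10^(-3.85) = 1.4 x 10^-4.

1.4 x 10^-4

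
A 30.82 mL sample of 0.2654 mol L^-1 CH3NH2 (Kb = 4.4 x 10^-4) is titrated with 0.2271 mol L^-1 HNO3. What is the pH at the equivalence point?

5.78

n(CH3NH2) = 0.2654 x 0.03082 = 0.008180 mol; V(HNO3) at equivalence = 0.008180/0.2271 = 0.03602 L.
At equivalence the base is fully converted to CH3NH3+; total volume = 0.06684 L, so [CH3NH3+] = 0.008180/0.06684 = 0.1224 M.
Ka(CH3NH3+) = Kw/Kb = 1.0e-14 / 4.4 x 10^-4 = 2.27e-11.
[H^+] = sqrt(Ka x [CH3NH3+]) = sqrt(2.27e-11 x 0.1224) = 1.67e-6 M.
pH = -log(1.67e-6) = 5.78.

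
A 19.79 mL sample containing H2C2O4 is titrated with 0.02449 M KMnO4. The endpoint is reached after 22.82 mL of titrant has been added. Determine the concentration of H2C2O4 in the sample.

0.0706 M

n(KMnO4) = 0.02449 x 0.02282 = 0.0005589 mol.
From the balanced equation, 2 mol KMnO4 reacts with 5 mol H2C2O4, so n(H2C2O4) = 0.0005589 x 5/2 = 0.001397 mol.
[H2C2O4] = 0.001397 / 0.01979 L = 0.0706 M.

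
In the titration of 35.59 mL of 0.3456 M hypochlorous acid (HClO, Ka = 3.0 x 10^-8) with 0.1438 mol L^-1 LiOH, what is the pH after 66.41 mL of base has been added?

8.06

Initial n(HClO) = 0.3456 x 0.03559 = 0.01230 mol.
n(LiOH) added = 0.1438 x 0.06641 = 0.009550 mol, converting that many moles of HClO to ClO-.
Remaining n(HClO) = 0.002750 mol; n(ClO-) = 0.009550 mol.
By Henderson-Hasselbalch, pH = pKa + log([A^-]/[HA]) = 7.52 + log(0.009550/0.002750) = 7.52 + (+0.54) = 8.06.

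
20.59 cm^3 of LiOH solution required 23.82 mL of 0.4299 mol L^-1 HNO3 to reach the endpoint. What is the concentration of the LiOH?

n(HNO3) delivered = 0.4299 x 0.02382 = 0.01024 mol.
For a 1:1 reaction, n(LiOH) = 0.01024 mol.
[LiOH] = 0.01024 mol / 0.02059 L = 0.497 M.

0.497 M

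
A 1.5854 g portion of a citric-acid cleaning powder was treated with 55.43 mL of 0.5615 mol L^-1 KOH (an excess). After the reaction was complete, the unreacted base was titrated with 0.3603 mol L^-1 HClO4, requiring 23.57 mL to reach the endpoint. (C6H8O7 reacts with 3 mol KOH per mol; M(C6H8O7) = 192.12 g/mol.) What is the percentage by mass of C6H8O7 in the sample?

Total n(KOH) added = 0.5615 x 0.05543 = 0.03112 mol.
n(HClO4) used = 0.3603 x 0.02357 = 0.008492 mol, which equals the excess n(KOH).
So n(KOH) consumed by the sample = 0.03112 - 0.008492 = 0.02263 mol.
n(C6H8O7) = 0.02263 / 3 = 0.007544 mol.
mass C6H8O7 = 0.007544 x 192.12 = 1.449 g, so %C6H8O7 = 1.449/1.5854 x 100 = 91.4%.

91.4%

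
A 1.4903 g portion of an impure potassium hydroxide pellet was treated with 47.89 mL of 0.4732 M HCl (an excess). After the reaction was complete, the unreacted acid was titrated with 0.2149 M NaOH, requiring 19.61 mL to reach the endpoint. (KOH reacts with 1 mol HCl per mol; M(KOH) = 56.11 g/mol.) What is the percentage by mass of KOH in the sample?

Total n(HCl) added = 0.4732 x 0.04789 = 0.02266 mol.
n(NaOH) used = 0.2149 x 0.01961 = 0.004214 mol, which equals the excess n(HCl).
So n(HCl) consumed by the sample = 0.02266 - 0.004214 = 0.01845 mol.
n(KOH) = 0.01845 / 1 = 0.01845 mol.
mass KOH = 0.01845 x 56.11 = 1.035 g, so %KOH = 1.035/1.4903 x 100 = 69.5%.

69.5%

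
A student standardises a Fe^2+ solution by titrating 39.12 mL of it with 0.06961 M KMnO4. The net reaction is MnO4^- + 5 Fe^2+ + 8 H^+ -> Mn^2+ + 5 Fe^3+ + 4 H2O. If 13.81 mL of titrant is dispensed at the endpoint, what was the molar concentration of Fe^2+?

0.123 M

n(KMnO4) = 0.06961 x 0.01381 = 0.0009613 mol.
From the balanced equation, 1 mol KMnO4 reacts with 5 mol Fe^2+, so n(Fe^2+) = 0.0009613 x 5/1 = 0.004807 mol.
[Fe^2+] = 0.004807 / 0.03912 L = 0.123 M.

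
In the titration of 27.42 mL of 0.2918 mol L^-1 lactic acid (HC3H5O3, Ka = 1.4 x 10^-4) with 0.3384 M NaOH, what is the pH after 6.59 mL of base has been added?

3.44

Initial n(HC3H5O3) = 0.2918 x 0.02742 = 0.008001 mol.
n(NaOH) added = 0.3384 x 0.006590 = 0.002230 mol, converting that many moles of HC3H5O3 to C3H5O3-.
Remaining n(HC3H5O3) = 0.005771 mol; n(C3H5O3-) = 0.002230 mol.
By Henderson-Hasselbalch, pH = pKa + log([A^-]/[HA]) = 3.85 + log(0.002230/0.005771) = 3.85 + (-0.41) = 3.44.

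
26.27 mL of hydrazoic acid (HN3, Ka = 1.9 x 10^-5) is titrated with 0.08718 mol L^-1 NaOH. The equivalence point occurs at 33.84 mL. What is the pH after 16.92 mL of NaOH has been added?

16.92 mL is exactly half the equivalence volume (33.84/2), i.e. the half-equivalence point.
There, n(HA) = n(A^-), so pH = pKa = -log(1.9 x 10^-5) = 4.72.

4.72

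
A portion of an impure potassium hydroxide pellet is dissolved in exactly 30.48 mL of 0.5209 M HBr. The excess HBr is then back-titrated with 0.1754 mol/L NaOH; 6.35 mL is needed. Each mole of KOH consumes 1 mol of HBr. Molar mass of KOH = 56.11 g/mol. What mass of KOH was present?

Total n(HBr) added = 0.5209 x 0.03048 = 0.01588 mol.
n(NaOH) used = 0.1754 x 0.006350 = 0.001114 mol, which equals the excess n(HBr).
So n(HBr) consumed by the sample = 0.01588 - 0.001114 = 0.01476 mol.
n(KOH) = 0.01476 / 1 = 0.01476 mol.
mass = 0.01476 mol x 56.11 g/mol = 0.828 g.

0.828 g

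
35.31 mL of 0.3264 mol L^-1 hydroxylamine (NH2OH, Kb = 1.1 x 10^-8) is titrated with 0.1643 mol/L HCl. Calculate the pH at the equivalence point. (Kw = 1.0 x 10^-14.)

n(NH2OH) = 0.3264 x 0.03531 = 0.01153 mol; V(HCl) at equivalence = 0.01153/0.1643 = 0.07015 L.
At equivalence the base is fully converted to NH3OH+; total volume = 0.1055 L, so [NH3OH+] = 0.01153/0.1055 = 0.1093 M.
Ka(NH3OH+) = Kw/Kb = 1.0e-14 / 1.1 x 10^-8 = 9.09e-7.
[H^+] = sqrt(Ka x [NH3OH+]) = sqrt(9.09e-7 x 0.1093) = 0.000315 M.
pH = -log(0.000315) = 3.50.

3.50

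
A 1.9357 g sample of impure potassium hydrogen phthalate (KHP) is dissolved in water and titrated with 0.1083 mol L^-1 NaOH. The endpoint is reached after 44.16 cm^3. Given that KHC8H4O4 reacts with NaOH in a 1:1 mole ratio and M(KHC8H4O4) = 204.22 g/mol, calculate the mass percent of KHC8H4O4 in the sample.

50.5%

n(NaOH) = 0.1083 x 0.04416 = 0.004783 mol.
n(KHC8H4O4) = 0.004783 / 1 = 0.004783 mol.
mass of KHC8H4O4 = 0.004783 x 204.22 = 0.9767 g.
% purity = 0.9767 / 1.9357 x 100 = 50.5%.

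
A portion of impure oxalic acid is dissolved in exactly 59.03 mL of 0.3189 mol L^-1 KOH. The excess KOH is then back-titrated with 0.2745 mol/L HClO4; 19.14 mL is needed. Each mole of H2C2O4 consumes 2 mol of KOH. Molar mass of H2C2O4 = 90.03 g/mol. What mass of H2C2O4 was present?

Total n(KOH) added = 0.3189 x 0.05903 = 0.01882 mol.
n(HClO4) used = 0.2745 x 0.01914 = 0.005254 mol, which equals the excess n(KOH).
So n(KOH) consumed by the sample = 0.01882 - 0.005254 = 0.01357 mol.
n(H2C2O4) = 0.01357 / 2 = 0.006785 mol.
mass = 0.006785 mol x 90.03 g/mol = 0.611 g.

0.611 g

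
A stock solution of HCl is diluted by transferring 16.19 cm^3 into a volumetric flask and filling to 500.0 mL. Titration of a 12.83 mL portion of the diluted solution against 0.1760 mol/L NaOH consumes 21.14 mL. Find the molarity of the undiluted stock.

n(NaOH) = 0.1760 x 0.02114 = 0.003721 mol.
n(HCl) in the aliquot = 0.003721 mol.
[diluted HCl] = 0.003721 / 0.01283 = 0.2900 M.
Dilution factor = 500.0/16.19 = 30.88, so [stock] = 0.2900 x 30.88 = 8.96 M.

8.96 M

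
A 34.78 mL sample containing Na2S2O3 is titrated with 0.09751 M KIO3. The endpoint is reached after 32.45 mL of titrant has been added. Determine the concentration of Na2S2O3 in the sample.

0.546 M

n(KIO3) = 0.09751 x 0.03245 = 0.003164 mol.
From the balanced equation, 1 mol KIO3 reacts with 6 mol Na2S2O3, so n(Na2S2O3) = 0.003164 x 6/1 = 0.01899 mol.
[Na2S2O3] = 0.01899 / 0.03478 L = 0.546 M.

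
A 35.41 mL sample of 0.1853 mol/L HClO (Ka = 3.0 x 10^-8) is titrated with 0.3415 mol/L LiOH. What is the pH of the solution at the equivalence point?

n(HClO) = 0.1853 x 0.03541 = 0.006561 mol; V(LiOH) at equivalence = 0.006561/0.3415 = 0.01921 L.
At equivalence all the acid is converted to ClO-; total volume = 0.03541 + 0.01921 = 0.05462 L, so [ClO-] = 0.006561/0.05462 = 0.1201 M.
Kb = Kw/Ka = 1.0e-14 / 3.0 x 10^-8 = 3.33e-7.
[OH^-] = sqrt(Kb x [ClO-]) = sqrt(3.33e-7 x 0.1201) = 0.000200 M.
pOH = 3.70, so pH = 14.00 - 3.70 = 10.30.

10.30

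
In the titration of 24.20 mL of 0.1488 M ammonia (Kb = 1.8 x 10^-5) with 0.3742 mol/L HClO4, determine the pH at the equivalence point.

5.11

n(NH3) = 0.1488 x 0.02420 = 0.003601 mol; V(HClO4) at equivalence = 0.003601/0.3742 = 0.009623 L.
At equivalence the base is fully converted to NH4+; total volume = 0.03382 L, so [NH4+] = 0.003601/0.03382 = 0.1065 M.
Ka(NH4+) = Kw/Kb = 1.0e-14 / 1.8 x 10^-5 = 5.56e-10.
[H^+] = sqrt(Ka x [NH4+]) = sqrt(5.56e-10 x 0.1065) = 7.69e-6 M.
pH = -log(7.69e-6) = 5.11.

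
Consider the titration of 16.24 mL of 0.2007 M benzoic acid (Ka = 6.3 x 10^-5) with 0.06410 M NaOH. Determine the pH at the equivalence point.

n(C6H5COOH) = 0.2007 x 0.01624 = 0.003259 mol; V(NaOH) at equivalence = 0.003259/0.06410 = 0.05085 L.
At equivalence all the acid is converted to C6H5COO-; total volume = 0.01624 + 0.05085 = 0.06709 L, so [C6H5COO-] = 0.003259/0.06709 = 0.04858 M.
Kb = Kw/Ka = 1.0e-14 / 6.3 x 10^-5 = 1.59e-10.
[OH^-] = sqrt(Kb x [C6H5COO-]) = sqrt(1.59e-10 x 0.04858) = 2.78e-6 M.
pOH = 5.56, so pH = 14.00 - 5.56 = 8.44.

8.44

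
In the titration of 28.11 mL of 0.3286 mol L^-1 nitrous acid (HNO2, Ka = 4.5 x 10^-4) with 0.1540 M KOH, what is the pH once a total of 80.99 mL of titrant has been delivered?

n(acid) = 0.3286 x 0.02811 = 0.009237 mol; n(KOH) added = 0.1540 x 0.08099 = 0.01247 mol.
Base is in excess by 0.01247 - 0.009237 = 0.003236 mol in a total volume of 0.1091 L.
[OH^-] = 0.003236/0.1091 = 0.02966 M, so pOH = 1.53 and pH = 14.00 - 1.53 = 12.47.

12.47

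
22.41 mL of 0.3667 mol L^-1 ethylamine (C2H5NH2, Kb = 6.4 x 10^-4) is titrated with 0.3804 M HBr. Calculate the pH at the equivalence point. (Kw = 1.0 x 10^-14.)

5.77

n(C2H5NH2) = 0.3667 x 0.02241 = 0.008218 mol; V(HBr) at equivalence = 0.008218/0.3804 = 0.02160 L.
At equivalence the base is fully converted to C2H5NH3+; total volume = 0.04401 L, so [C2H5NH3+] = 0.008218/0.04401 = 0.1867 M.
Ka(C2H5NH3+) = Kw/Kb = 1.0e-14 / 6.4 x 10^-4 = 1.56e-11.
[H^+] = sqrt(Ka x [C2H5NH3+]) = sqrt(1.56e-11 x 0.1867) = 1.71e-6 M.
pH = -log(1.71e-6) = 5.77.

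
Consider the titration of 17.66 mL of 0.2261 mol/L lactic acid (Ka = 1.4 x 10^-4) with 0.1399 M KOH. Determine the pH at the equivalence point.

8.40

n(HC3H5O3) = 0.2261 x 0.01766 = 0.003993 mol; V(KOH) at equivalence = 0.003993/0.1399 = 0.02854 L.
At equivalence all the acid is converted to C3H5O3-; total volume = 0.01766 + 0.02854 = 0.04620 L, so [C3H5O3-] = 0.003993/0.04620 = 0.08642 M.
Kb = Kw/Ka = 1.0e-14 / 1.4 x 10^-4 = 7.14e-11.
[OH^-] = sqrt(Kb x [C3H5O3-]) = sqrt(7.14e-11 x 0.08642) = 2.48e-6 M.
pOH = 5.60, so pH = 14.00 - 5.60 = 8.40.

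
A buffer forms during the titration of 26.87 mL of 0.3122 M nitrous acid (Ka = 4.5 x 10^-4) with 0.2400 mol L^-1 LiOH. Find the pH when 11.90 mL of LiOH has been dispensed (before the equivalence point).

3.06

Initial n(HNO2) = 0.3122 x 0.02687 = 0.008389 mol.
n(LiOH) added = 0.2400 x 0.01190 = 0.002856 mol, converting that many moles of HNO2 to NO2-.
Remaining n(HNO2) = 0.005533 mol; n(NO2-) = 0.002856 mol.
By Henderson-Hasselbalch, pH = pKa + log([A^-]/[HA]) = 3.35 + log(0.002856/0.005533) = 3.35 + (-0.29) = 3.06.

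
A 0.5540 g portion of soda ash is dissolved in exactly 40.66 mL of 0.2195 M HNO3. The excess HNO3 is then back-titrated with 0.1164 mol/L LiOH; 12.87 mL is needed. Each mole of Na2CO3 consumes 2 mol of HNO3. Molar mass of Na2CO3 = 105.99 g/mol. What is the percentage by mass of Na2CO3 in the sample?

Total n(HNO3) added = 0.2195 x 0.04066 = 0.008925 mol.
n(LiOH) used = 0.1164 x 0.01287 = 0.001498 mol, which equals the excess n(HNO3).
So n(HNO3) consumed by the sample = 0.008925 - 0.001498 = 0.007427 mol.
n(Na2CO3) = 0.007427 / 2 = 0.003713 mol.
mass Na2CO3 = 0.003713 x 105.99 = 0.3936 g, so %Na2CO3 = 0.3936/0.5540 x 100 = 71.0%.

71.0%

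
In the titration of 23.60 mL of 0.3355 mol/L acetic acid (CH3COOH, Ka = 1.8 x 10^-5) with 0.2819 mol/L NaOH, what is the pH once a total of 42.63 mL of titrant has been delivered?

n(acid) = 0.3355 x 0.02360 = 0.007918 mol; n(NaOH) added = 0.2819 x 0.04263 = 0.01202 mol.
Base is in excess by 0.01202 - 0.007918 = 0.004100 mol in a total volume of 0.06623 L.
[OH^-] = 0.004100/0.06623 = 0.06190 M, so pOH = 1.21 and pH = 14.00 - 1.21 = 12.79.

12.79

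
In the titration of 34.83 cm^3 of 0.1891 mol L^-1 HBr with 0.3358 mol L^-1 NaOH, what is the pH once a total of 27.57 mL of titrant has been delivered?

n(acid) = 0.1891 x 0.03483 = 0.006586 mol; n(NaOH) added = 0.3358 x 0.02757 = 0.009258 mol.
Base is in excess by 0.009258 - 0.006586 = 0.002672 mol in a total volume of 0.06240 L.
[OH^-] = 0.002672/0.06240 = 0.04281 M, so pOH = 1.37 and pH = 14.00 - 1.37 = 12.63.

12.63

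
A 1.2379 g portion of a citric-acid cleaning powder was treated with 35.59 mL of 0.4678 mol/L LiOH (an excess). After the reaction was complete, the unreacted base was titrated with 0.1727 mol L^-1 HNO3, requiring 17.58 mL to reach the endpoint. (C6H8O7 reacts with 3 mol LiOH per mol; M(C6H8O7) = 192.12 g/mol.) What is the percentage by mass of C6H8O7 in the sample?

70.4%

Total n(LiOH) added = 0.4678 x 0.03559 = 0.01665 mol.
n(HNO3) used = 0.1727 x 0.01758 = 0.003036 mol, which equals the excess n(LiOH).
So n(LiOH) consumed by the sample = 0.01665 - 0.003036 = 0.01361 mol.
n(C6H8O7) = 0.01361 / 3 = 0.004538 mol.
mass C6H8O7 = 0.004538 x 192.12 = 0.8718 g, so %C6H8O7 = 0.8718/1.2379 x 100 = 70.4%.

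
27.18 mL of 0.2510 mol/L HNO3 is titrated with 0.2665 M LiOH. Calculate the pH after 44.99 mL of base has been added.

12.85

n(acid) = 0.2510 x 0.02718 = 0.006822 mol; n(LiOH) added = 0.2665 x 0.04499 = 0.01199 mol.
Base is in excess by 0.01199 - 0.006822 = 0.005168 mol in a total volume of 0.07217 L.
[OH^-] = 0.005168/0.07217 = 0.07160 M, so pOH = 1.15 and pH = 14.00 - 1.15 = 12.85.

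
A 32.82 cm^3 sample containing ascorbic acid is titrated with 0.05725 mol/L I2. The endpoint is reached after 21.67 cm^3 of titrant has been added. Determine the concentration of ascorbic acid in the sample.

n(I2) = 0.05725 x 0.02167 = 0.001241 mol.
From the balanced equation, 1 mol I2 reacts with 1 mol ascorbic acid, so n(ascorbic acid) = 0.001241 x 1/1 = 0.001241 mol.
[ascorbic acid] = 0.001241 / 0.03282 L = 0.0378 M.

0.0378 M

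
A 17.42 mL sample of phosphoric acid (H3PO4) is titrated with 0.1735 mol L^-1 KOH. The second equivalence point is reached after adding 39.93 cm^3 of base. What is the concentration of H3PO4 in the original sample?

0.199 M

n(KOH) = 0.1735 x 0.03993 = 0.006928 mol.
At the second equivalence point, 2 mol OH^- react per mol H3PO4, so n(H3PO4) = 0.006928 / 2 = 0.003464 mol.
[H3PO4] = 0.003464 / 0.01742 L = 0.199 M.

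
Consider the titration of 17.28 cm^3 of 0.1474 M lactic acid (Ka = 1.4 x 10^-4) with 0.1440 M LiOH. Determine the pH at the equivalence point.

8.36

n(HC3H5O3) = 0.1474 x 0.01728 = 0.002547 mol; V(LiOH) at equivalence = 0.002547/0.1440 = 0.01769 L.
At equivalence all the acid is converted to C3H5O3-; total volume = 0.01728 + 0.01769 = 0.03497 L, so [C3H5O3-] = 0.002547/0.03497 = 0.07284 M.
Kb = Kw/Ka = 1.0e-14 / 1.4 x 10^-4 = 7.14e-11.
[OH^-] = sqrt(Kb x [C3H5O3-]) = sqrt(7.14e-11 x 0.07284) = 2.28e-6 M.
pOH = 5.64, so pH = 14.00 - 5.64 = 8.36.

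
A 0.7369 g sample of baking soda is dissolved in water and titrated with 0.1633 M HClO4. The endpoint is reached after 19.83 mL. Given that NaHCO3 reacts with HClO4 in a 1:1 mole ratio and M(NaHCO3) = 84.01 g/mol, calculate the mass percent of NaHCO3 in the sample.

36.9%

n(HClO4) = 0.1633 x 0.01983 = 0.003238 mol.
n(NaHCO3) = 0.003238 / 1 = 0.003238 mol.
mass of NaHCO3 = 0.003238 x 84.01 = 0.2720 g.
% purity = 0.2720 / 0.7369 x 100 = 36.9%.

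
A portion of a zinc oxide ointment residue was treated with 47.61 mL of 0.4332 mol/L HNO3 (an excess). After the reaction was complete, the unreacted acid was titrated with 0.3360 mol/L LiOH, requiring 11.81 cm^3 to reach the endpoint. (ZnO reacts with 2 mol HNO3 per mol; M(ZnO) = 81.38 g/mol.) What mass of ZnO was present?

Total n(HNO3) added = 0.4332 x 0.04761 = 0.02062 mol.
n(LiOH) used = 0.3360 x 0.01181 = 0.003968 mol, which equals the excess n(HNO3).
So n(HNO3) consumed by the sample = 0.02062 - 0.003968 = 0.01666 mol.
n(ZnO) = 0.01666 / 2 = 0.008328 mol.
mass = 0.008328 mol x 81.38 g/mol = 0.678 g.

0.678 g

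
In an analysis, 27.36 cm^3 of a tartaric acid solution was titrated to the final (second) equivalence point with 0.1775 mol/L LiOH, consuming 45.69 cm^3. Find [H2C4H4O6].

n(LiOH) = 0.1775 x 0.04569 = 0.008110 mol.
At the final (second) equivalence point, 2 mol OH^- react per mol H2C4H4O6, so n(H2C4H4O6) = 0.008110 / 2 = 0.004055 mol.
[H2C4H4O6] = 0.004055 / 0.02736 L = 0.148 M.

0.148 M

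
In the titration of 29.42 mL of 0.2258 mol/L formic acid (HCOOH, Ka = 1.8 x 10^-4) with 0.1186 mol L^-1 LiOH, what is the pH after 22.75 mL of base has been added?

3.58

Initial n(HCOOH) = 0.2258 x 0.02942 = 0.006643 mol.
n(LiOH) added = 0.1186 x 0.02275 = 0.002698 mol, converting that many moles of HCOOH to HCOO-.
Remaining n(HCOOH) = 0.003945 mol; n(HCOO-) = 0.002698 mol.
By Henderson-Hasselbalch, pH = pKa + log([A^-]/[HA]) = 3.74 + log(0.002698/0.003945) = 3.74 + (-0.16) = 3.58.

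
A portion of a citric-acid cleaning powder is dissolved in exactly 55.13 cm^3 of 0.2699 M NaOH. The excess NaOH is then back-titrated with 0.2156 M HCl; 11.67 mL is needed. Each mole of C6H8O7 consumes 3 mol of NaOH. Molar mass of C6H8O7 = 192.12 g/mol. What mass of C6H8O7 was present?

Total n(NaOH) added = 0.2699 x 0.05513 = 0.01488 mol.
n(HCl) used = 0.2156 x 0.01167 = 0.002516 mol, which equals the excess n(NaOH).
So n(NaOH) consumed by the sample = 0.01488 - 0.002516 = 0.01236 mol.
n(C6H8O7) = 0.01236 / 3 = 0.004121 mol.
mass = 0.004121 mol x 192.12 g/mol = 0.792 g.

0.792 g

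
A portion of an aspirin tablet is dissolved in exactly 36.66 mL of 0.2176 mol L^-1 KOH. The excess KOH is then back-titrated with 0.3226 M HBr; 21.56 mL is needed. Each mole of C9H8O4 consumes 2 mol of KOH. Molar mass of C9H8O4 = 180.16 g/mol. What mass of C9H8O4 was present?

Total n(KOH) added = 0.2176 x 0.03666 = 0.007977 mol.
n(HBr) used = 0.3226 x 0.02156 = 0.006955 mol, which equals the excess n(KOH).
So n(KOH) consumed by the sample = 0.007977 - 0.006955 = 0.001022 mol.
n(C9H8O4) = 0.001022 / 2 = 0.0005110 mol.
mass = 0.0005110 mol x 180.16 g/mol = 0.0921 g.

0.0921 g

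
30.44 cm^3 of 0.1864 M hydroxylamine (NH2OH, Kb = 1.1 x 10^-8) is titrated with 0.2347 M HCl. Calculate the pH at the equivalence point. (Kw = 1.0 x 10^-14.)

n(NH2OH) = 0.1864 x 0.03044 = 0.005674 mol; V(HCl) at equivalence = 0.005674/0.2347 = 0.02418 L.
At equivalence the base is fully converted to NH3OH+; total volume = 0.05462 L, so [NH3OH+] = 0.005674/0.05462 = 0.1039 M.
Ka(NH3OH+) = Kw/Kb = 1.0e-14 / 1.1 x 10^-8 = 9.09e-7.
[H^+] = sqrt(Ka x [NH3OH+]) = sqrt(9.09e-7 x 0.1039) = 0.000307 M.
pH = -log(0.000307) = 3.51.

3.51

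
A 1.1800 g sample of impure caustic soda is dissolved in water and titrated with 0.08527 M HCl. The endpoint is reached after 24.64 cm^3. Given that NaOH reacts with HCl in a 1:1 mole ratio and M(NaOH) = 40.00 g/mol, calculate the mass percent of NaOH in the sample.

n(HCl) = 0.08527 x 0.02464 = 0.002101 mol.
n(NaOH) = 0.002101 / 1 = 0.002101 mol.
mass of NaOH = 0.002101 x 40.00 = 0.08404 g.
% purity = 0.08404 / 1.1800 x 100 = 7.12%.

7.12%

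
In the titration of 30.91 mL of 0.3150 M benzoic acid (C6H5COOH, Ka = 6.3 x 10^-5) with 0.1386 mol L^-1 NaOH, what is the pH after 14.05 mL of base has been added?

3.60

Initial n(C6H5COOH) = 0.3150 x 0.03091 = 0.009737 mol.
n(NaOH) added = 0.1386 x 0.01405 = 0.001947 mol, converting that many moles of C6H5COOH to C6H5COO-.
Remaining n(C6H5COOH) = 0.007789 mol; n(C6H5COO-) = 0.001947 mol.
By Henderson-Hasselbalch, pH = pKa + log([A^-]/[HA]) = 4.20 + log(0.001947/0.007789) = 4.20 + (-0.60) = 3.60.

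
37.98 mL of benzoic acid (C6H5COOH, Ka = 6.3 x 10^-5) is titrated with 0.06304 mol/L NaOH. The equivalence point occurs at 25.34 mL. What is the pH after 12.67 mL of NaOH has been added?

12.67 mL is exactly half the equivalence volume (25.34/2), i.e. the half-equivalence point.
There, n(HA) = n(A^-), so pH = pKa = -log(6.3 x 10^-5) = 4.20.

4.20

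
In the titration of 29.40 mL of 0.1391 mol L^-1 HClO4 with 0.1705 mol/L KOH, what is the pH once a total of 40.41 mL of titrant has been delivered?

n(acid) = 0.1391 x 0.02940 = 0.004090 mol; n(KOH) added = 0.1705 x 0.04041 = 0.006890 mol.
Base is in excess by 0.006890 - 0.004090 = 0.002800 mol in a total volume of 0.06981 L.
[OH^-] = 0.002800/0.06981 = 0.04011 M, so pOH = 1.40 and pH = 14.00 - 1.40 = 12.60.

12.60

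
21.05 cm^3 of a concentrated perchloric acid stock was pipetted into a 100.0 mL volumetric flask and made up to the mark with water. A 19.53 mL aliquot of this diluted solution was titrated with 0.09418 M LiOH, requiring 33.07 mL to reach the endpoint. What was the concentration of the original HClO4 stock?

0.758 M

n(LiOH) = 0.09418 x 0.03307 = 0.003115 mol.
n(HClO4) in the aliquot = 0.003115 mol.
[diluted HClO4] = 0.003115 / 0.01953 = 0.1595 M.
Dilution factor = 100.0/21.05 = 4.751, so [stock] = 0.1595 x 4.751 = 0.758 M.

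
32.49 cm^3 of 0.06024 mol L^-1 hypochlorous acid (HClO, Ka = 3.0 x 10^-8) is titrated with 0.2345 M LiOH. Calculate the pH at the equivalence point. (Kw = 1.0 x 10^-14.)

n(HClO) = 0.06024 x 0.03249 = 0.001957 mol; V(LiOH) at equivalence = 0.001957/0.2345 = 0.008346 L.
At equivalence all the acid is converted to ClO-; total volume = 0.03249 + 0.008346 = 0.04084 L, so [ClO-] = 0.001957/0.04084 = 0.04793 M.
Kb = Kw/Ka = 1.0e-14 / 3.0 x 10^-8 = 3.33e-7.
[OH^-] = sqrt(Kb x [ClO-]) = sqrt(3.33e-7 x 0.04793) = 0.000126 M.
pOH = 3.90, so pH = 14.00 - 3.90 = 10.10.

10.10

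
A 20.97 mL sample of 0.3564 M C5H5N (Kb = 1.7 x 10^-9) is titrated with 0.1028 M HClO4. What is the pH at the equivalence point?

3.16

n(C5H5N) = 0.3564 x 0.02097 = 0.007474 mol; V(HClO4) at equivalence = 0.007474/0.1028 = 0.07270 L.
At equivalence the base is fully converted to C5H5NH+; total volume = 0.09367 L, so [C5H5NH+] = 0.007474/0.09367 = 0.07979 M.
Ka(C5H5NH+) = Kw/Kb = 1.0e-14 / 1.7 x 10^-9 = 5.88e-6.
[H^+] = sqrt(Ka x [C5H5NH+]) = sqrt(5.88e-6 x 0.07979) = 0.000685 M.
pH = -log(0.000685) = 3.16.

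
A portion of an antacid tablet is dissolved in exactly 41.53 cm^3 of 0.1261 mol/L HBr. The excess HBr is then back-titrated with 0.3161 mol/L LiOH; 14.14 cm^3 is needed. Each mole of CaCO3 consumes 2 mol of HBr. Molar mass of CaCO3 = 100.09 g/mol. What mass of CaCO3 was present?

0.0384 g

Total n(HBr) added = 0.1261 x 0.04153 = 0.005237 mol.
n(LiOH) used = 0.3161 x 0.01414 = 0.004470 mol, which equals the excess n(HBr).
So n(HBr) consumed by the sample = 0.005237 - 0.004470 = 0.0007673 mol.
n(CaCO3) = 0.0007673 / 2 = 0.0003836 mol.
mass = 0.0003836 mol x 100.09 g/mol = 0.0384 g.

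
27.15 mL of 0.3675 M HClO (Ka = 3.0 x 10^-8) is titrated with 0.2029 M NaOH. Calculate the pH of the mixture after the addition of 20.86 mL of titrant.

7.39

Initial n(HClO) = 0.3675 x 0.02715 = 0.009978 mol.
n(NaOH) added = 0.2029 x 0.02086 = 0.004232 mol, converting that many moles of HClO to ClO-.
Remaining n(HClO) = 0.005745 mol; n(ClO-) = 0.004232 mol.
By Henderson-Hasselbalch, pH = pKa + log([A^-]/[HA]) = 7.52 + log(0.004232/0.005745) = 7.52 + (-0.13) = 7.39.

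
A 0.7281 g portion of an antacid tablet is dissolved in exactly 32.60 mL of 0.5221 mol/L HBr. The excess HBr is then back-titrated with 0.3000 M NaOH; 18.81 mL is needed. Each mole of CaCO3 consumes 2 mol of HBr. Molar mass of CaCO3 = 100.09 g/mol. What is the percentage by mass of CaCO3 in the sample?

78.2%

Total n(HBr) added = 0.5221 x 0.03260 = 0.01702 mol.
n(NaOH) used = 0.3000 x 0.01881 = 0.005643 mol, which equals the excess n(HBr).
So n(HBr) consumed by the sample = 0.01702 - 0.005643 = 0.01138 mol.
n(CaCO3) = 0.01138 / 2 = 0.005689 mol.
mass CaCO3 = 0.005689 x 100.09 = 0.5694 g, so %CaCO3 = 0.5694/0.7281 x 100 = 78.2%.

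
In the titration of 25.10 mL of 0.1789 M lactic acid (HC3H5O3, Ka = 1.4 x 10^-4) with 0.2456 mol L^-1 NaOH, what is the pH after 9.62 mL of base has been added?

3.90

Initial n(HC3H5O3) = 0.1789 x 0.02510 = 0.004490 mol.
n(NaOH) added = 0.2456 x 0.009620 = 0.002363 mol, converting that many moles of HC3H5O3 to C3H5O3-.
Remaining n(HC3H5O3) = 0.002128 mol; n(C3H5O3-) = 0.002363 mol.
By Henderson-Hasselbalch, pH = pKa + log([A^-]/[HA]) = 3.85 + log(0.002363/0.002128) = 3.85 + (+0.05) = 3.90.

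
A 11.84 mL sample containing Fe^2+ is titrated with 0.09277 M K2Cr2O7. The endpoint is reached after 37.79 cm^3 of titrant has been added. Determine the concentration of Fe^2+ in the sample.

1.78 M

n(K2Cr2O7) = 0.09277 x 0.03779 = 0.003506 mol.
From the balanced equation, 1 mol K2Cr2O7 reacts with 6 mol Fe^2+, so n(Fe^2+) = 0.003506 x 6/1 = 0.02103 mol.
[Fe^2+] = 0.02103 / 0.01184 L = 1.78 M.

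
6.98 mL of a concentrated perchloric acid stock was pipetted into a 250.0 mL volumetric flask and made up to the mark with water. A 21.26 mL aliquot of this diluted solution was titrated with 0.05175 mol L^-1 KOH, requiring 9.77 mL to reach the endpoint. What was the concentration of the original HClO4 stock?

n(KOH) = 0.05175 x 0.009770 = 0.0005056 mol.
n(HClO4) in the aliquot = 0.0005056 mol.
[diluted HClO4] = 0.0005056 / 0.02126 = 0.02378 M.
Dilution factor = 250.0/6.980 = 35.82, so [stock] = 0.02378 x 35.82 = 0.852 M.

0.852 M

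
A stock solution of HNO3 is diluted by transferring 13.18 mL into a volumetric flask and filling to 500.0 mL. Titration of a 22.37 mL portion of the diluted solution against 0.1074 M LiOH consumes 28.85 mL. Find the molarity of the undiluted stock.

5.25 M

n(LiOH) = 0.1074 x 0.02885 = 0.003098 mol.
n(HNO3) in the aliquot = 0.003098 mol.
[diluted HNO3] = 0.003098 / 0.02237 = 0.1385 M.
Dilution factor = 500.0/13.18 = 37.94, so [stock] = 0.1385 x 37.94 = 5.25 M.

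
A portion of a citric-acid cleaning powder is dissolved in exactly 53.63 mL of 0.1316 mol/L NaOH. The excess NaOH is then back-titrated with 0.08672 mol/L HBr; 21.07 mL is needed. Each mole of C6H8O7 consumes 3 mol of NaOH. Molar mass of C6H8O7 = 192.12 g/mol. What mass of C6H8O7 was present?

Total n(NaOH) added = 0.1316 x 0.05363 = 0.007058 mol.
n(HBr) used = 0.08672 x 0.02107 = 0.001827 mol, which equals the excess n(NaOH).
So n(NaOH) consumed by the sample = 0.007058 - 0.001827 = 0.005231 mol.
n(C6H8O7) = 0.005231 / 3 = 0.001744 mol.
mass = 0.001744 mol x 192.12 g/mol = 0.335 g.

0.335 g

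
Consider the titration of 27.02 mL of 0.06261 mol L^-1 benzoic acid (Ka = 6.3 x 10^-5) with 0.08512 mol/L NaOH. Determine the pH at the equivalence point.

8.38

n(C6H5COOH) = 0.06261 x 0.02702 = 0.001692 mol; V(NaOH) at equivalence = 0.001692/0.08512 = 0.01987 L.
At equivalence all the acid is converted to C6H5COO-; total volume = 0.02702 + 0.01987 = 0.04689 L, so [C6H5COO-] = 0.001692/0.04689 = 0.03608 M.
Kb = Kw/Ka = 1.0e-14 / 6.3 x 10^-5 = 1.59e-10.
[OH^-] = sqrt(Kb x [C6H5COO-]) = sqrt(1.59e-10 x 0.03608) = 2.39e-6 M.
pOH = 5.62, so pH = 14.00 - 5.62 = 8.38.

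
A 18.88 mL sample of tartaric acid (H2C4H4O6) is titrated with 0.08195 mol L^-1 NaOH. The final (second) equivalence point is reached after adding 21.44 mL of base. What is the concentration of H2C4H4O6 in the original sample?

0.0465 M

n(NaOH) = 0.08195 x 0.02144 = 0.001757 mol.
At the final (second) equivalence point, 2 mol OH^- react per mol H2C4H4O6, so n(H2C4H4O6) = 0.001757 / 2 = 0.0008785 mol.
[H2C4H4O6] = 0.0008785 / 0.01888 L = 0.0465 M.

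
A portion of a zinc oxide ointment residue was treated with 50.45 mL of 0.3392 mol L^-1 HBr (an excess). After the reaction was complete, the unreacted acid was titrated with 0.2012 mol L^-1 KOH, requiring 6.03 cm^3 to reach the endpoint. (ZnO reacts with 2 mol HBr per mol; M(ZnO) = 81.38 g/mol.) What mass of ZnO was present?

Total n(HBr) added = 0.3392 x 0.05045 = 0.01711 mol.
n(KOH) used = 0.2012 x 0.006030 = 0.001213 mol, which equals the excess n(HBr).
So n(HBr) consumed by the sample = 0.01711 - 0.001213 = 0.01590 mol.
n(ZnO) = 0.01590 / 2 = 0.007950 mol.
mass = 0.007950 mol x 81.38 g/mol = 0.647 g.

0.647 g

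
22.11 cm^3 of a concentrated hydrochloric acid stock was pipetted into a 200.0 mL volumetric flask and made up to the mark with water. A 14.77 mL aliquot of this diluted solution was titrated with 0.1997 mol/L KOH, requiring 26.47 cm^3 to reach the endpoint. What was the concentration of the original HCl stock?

n(KOH) = 0.1997 x 0.02647 = 0.005286 mol.
n(HCl) in the aliquot = 0.005286 mol.
[diluted HCl] = 0.005286 / 0.01477 = 0.3579 M.
Dilution factor = 200.0/22.11 = 9.046, so [stock] = 0.3579 x 9.046 = 3.24 M.

3.24 M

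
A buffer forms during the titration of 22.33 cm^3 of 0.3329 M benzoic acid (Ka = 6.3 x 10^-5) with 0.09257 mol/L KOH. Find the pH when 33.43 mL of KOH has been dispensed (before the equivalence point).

4.05

Initial n(C6H5COOH) = 0.3329 x 0.02233 = 0.007434 mol.
n(KOH) added = 0.09257 x 0.03343 = 0.003095 mol, converting that many moles of C6H5COOH to C6H5COO-.
Remaining n(C6H5COOH) = 0.004339 mol; n(C6H5COO-) = 0.003095 mol.
By Henderson-Hasselbalch, pH = pKa + log([A^-]/[HA]) = 4.20 + log(0.003095/0.004339) = 4.20 + (-0.15) = 4.05.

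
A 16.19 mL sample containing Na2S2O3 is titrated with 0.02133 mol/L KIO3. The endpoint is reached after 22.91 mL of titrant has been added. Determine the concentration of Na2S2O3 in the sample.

0.181 M

n(KIO3) = 0.02133 x 0.02291 = 0.0004887 mol.
From the balanced equation, 1 mol KIO3 reacts with 6 mol Na2S2O3, so n(Na2S2O3) = 0.0004887 x 6/1 = 0.002932 mol.
[Na2S2O3] = 0.002932 / 0.01619 L = 0.181 M.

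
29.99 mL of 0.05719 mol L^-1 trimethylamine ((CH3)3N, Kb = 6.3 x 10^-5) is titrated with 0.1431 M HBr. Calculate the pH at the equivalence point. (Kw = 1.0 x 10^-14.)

5.59

n((CH3)3N) = 0.05719 x 0.02999 = 0.001715 mol; V(HBr) at equivalence = 0.001715/0.1431 = 0.01199 L.
At equivalence the base is fully converted to (CH3)3NH+; total volume = 0.04198 L, so [(CH3)3NH+] = 0.001715/0.04198 = 0.04086 M.
Ka((CH3)3NH+) = Kw/Kb = 1.0e-14 / 6.3 x 10^-5 = 1.59e-10.
[H^+] = sqrt(Ka x [(CH3)3NH+]) = sqrt(1.59e-10 x 0.04086) = 2.55e-6 M.
pH = -log(2.55e-6) = 5.59.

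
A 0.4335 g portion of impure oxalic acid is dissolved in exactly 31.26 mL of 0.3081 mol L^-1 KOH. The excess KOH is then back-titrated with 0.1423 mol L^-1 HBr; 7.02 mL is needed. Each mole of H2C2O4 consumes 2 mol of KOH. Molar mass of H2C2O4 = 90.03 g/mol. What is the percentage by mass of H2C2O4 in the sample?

89.6%

Total n(KOH) added = 0.3081 x 0.03126 = 0.009631 mol.
n(HBr) used = 0.1423 x 0.007020 = 0.0009989 mol, which equals the excess n(KOH).
So n(KOH) consumed by the sample = 0.009631 - 0.0009989 = 0.008632 mol.
n(H2C2O4) = 0.008632 / 2 = 0.004316 mol.
mass H2C2O4 = 0.004316 x 90.03 = 0.3886 g, so %H2C2O4 = 0.3886/0.4335 x 100 = 89.6%.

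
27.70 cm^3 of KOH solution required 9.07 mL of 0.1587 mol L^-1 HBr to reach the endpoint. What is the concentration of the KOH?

n(HBr) delivered = 0.1587 x 0.009070 = 0.001439 mol.
For a 1:1 reaction, n(KOH) = 0.001439 mol.
[KOH] = 0.001439 mol / 0.02770 L = 0.0520 M.

0.0520 M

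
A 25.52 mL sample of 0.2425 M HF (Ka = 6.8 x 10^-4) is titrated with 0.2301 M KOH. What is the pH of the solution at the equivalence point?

n(HF) = 0.2425 x 0.02552 = 0.006189 mol; V(KOH) at equivalence = 0.006189/0.2301 = 0.02690 L.
At equivalence all the acid is converted to F-; total volume = 0.02552 + 0.02690 = 0.05242 L, so [F-] = 0.006189/0.05242 = 0.1181 M.
Kb = Kw/Ka = 1.0e-14 / 6.8 x 10^-4 = 1.47e-11.
[OH^-] = sqrt(Kb x [F-]) = sqrt(1.47e-11 x 0.1181) = 1.32e-6 M.
pOH = 5.88, so pH = 14.00 - 5.88 = 8.12.

8.12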